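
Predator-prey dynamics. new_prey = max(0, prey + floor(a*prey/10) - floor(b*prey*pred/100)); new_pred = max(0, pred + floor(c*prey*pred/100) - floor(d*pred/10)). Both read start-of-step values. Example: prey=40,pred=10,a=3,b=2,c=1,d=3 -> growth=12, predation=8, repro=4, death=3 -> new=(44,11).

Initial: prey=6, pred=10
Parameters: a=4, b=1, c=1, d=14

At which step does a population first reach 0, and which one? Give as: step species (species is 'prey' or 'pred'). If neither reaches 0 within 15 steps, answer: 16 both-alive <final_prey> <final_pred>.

Answer: 1 pred

Derivation:
Step 1: prey: 6+2-0=8; pred: 10+0-14=0
First extinction: pred at step 1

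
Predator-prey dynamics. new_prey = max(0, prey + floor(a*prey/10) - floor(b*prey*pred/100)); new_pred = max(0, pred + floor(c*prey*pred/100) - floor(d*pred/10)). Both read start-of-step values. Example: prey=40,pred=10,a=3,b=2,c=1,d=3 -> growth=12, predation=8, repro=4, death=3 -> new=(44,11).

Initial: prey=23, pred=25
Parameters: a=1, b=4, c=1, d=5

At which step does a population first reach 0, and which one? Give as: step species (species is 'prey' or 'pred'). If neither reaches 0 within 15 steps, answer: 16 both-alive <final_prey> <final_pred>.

Step 1: prey: 23+2-23=2; pred: 25+5-12=18
Step 2: prey: 2+0-1=1; pred: 18+0-9=9
Step 3: prey: 1+0-0=1; pred: 9+0-4=5
Step 4: prey: 1+0-0=1; pred: 5+0-2=3
Step 5: prey: 1+0-0=1; pred: 3+0-1=2
Step 6: prey: 1+0-0=1; pred: 2+0-1=1
Step 7: prey: 1+0-0=1; pred: 1+0-0=1
Steps 8-15: state stable at prey=1, pred=1 (no change)
No extinction within 15 steps

Answer: 16 both-alive 1 1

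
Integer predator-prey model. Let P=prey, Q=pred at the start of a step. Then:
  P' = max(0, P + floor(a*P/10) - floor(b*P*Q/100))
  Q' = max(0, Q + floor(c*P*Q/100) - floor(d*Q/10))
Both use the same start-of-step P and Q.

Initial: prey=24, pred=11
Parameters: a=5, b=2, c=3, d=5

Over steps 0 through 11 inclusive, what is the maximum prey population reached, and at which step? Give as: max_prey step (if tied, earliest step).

Step 1: prey: 24+12-5=31; pred: 11+7-5=13
Step 2: prey: 31+15-8=38; pred: 13+12-6=19
Step 3: prey: 38+19-14=43; pred: 19+21-9=31
Step 4: prey: 43+21-26=38; pred: 31+39-15=55
Step 5: prey: 38+19-41=16; pred: 55+62-27=90
Step 6: prey: 16+8-28=0; pred: 90+43-45=88
Step 7: prey: 0+0-0=0; pred: 88+0-44=44
Step 8: prey: 0+0-0=0; pred: 44+0-22=22
Step 9: prey: 0+0-0=0; pred: 22+0-11=11
Step 10: prey: 0+0-0=0; pred: 11+0-5=6
Step 11: prey: 0+0-0=0; pred: 6+0-3=3
Max prey = 43 at step 3

Answer: 43 3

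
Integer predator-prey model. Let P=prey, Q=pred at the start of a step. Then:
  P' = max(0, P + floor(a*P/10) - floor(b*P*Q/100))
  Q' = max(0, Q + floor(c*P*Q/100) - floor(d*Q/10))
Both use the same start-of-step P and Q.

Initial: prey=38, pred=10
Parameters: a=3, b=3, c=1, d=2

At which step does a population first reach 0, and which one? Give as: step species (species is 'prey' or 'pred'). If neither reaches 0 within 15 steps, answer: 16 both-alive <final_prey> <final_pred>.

Step 1: prey: 38+11-11=38; pred: 10+3-2=11
Step 2: prey: 38+11-12=37; pred: 11+4-2=13
Step 3: prey: 37+11-14=34; pred: 13+4-2=15
Step 4: prey: 34+10-15=29; pred: 15+5-3=17
Step 5: prey: 29+8-14=23; pred: 17+4-3=18
Step 6: prey: 23+6-12=17; pred: 18+4-3=19
Step 7: prey: 17+5-9=13; pred: 19+3-3=19
Step 8: prey: 13+3-7=9; pred: 19+2-3=18
Step 9: prey: 9+2-4=7; pred: 18+1-3=16
Step 10: prey: 7+2-3=6; pred: 16+1-3=14
Step 11: prey: 6+1-2=5; pred: 14+0-2=12
Step 12: prey: 5+1-1=5; pred: 12+0-2=10
Step 13: prey: 5+1-1=5; pred: 10+0-2=8
Step 14: prey: 5+1-1=5; pred: 8+0-1=7
Step 15: prey: 5+1-1=5; pred: 7+0-1=6
No extinction within 15 steps

Answer: 16 both-alive 5 6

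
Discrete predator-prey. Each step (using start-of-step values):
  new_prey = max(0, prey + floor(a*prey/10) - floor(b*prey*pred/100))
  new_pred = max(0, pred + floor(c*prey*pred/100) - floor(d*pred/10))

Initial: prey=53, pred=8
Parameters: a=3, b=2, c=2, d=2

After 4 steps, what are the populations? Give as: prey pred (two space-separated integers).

Answer: 4 98

Derivation:
Step 1: prey: 53+15-8=60; pred: 8+8-1=15
Step 2: prey: 60+18-18=60; pred: 15+18-3=30
Step 3: prey: 60+18-36=42; pred: 30+36-6=60
Step 4: prey: 42+12-50=4; pred: 60+50-12=98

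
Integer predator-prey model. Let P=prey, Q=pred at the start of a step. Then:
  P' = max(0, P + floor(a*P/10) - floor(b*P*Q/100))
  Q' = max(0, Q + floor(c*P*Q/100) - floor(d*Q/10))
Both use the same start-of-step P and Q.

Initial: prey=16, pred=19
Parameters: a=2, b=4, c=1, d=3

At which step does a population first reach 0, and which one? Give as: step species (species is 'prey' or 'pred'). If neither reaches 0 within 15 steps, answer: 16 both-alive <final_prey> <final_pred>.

Answer: 16 both-alive 2 3

Derivation:
Step 1: prey: 16+3-12=7; pred: 19+3-5=17
Step 2: prey: 7+1-4=4; pred: 17+1-5=13
Step 3: prey: 4+0-2=2; pred: 13+0-3=10
Step 4: prey: 2+0-0=2; pred: 10+0-3=7
Step 5: prey: 2+0-0=2; pred: 7+0-2=5
Step 6: prey: 2+0-0=2; pred: 5+0-1=4
Step 7: prey: 2+0-0=2; pred: 4+0-1=3
Step 8: prey: 2+0-0=2; pred: 3+0-0=3
Steps 9-15: state stable at prey=2, pred=3 (no change)
No extinction within 15 steps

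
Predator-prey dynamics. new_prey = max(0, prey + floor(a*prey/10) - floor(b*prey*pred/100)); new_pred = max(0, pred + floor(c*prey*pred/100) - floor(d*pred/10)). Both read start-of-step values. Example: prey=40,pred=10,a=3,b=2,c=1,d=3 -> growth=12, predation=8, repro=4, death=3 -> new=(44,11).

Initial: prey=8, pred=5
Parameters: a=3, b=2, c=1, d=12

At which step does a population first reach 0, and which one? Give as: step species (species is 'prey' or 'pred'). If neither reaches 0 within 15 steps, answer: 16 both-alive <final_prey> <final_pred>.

Answer: 1 pred

Derivation:
Step 1: prey: 8+2-0=10; pred: 5+0-6=0
First extinction: pred at step 1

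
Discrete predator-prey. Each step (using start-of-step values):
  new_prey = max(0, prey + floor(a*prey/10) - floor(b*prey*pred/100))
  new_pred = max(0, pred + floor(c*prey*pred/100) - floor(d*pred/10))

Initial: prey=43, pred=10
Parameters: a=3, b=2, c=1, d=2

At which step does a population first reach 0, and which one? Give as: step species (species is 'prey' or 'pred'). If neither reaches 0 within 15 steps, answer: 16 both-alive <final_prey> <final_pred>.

Step 1: prey: 43+12-8=47; pred: 10+4-2=12
Step 2: prey: 47+14-11=50; pred: 12+5-2=15
Step 3: prey: 50+15-15=50; pred: 15+7-3=19
Step 4: prey: 50+15-19=46; pred: 19+9-3=25
Step 5: prey: 46+13-23=36; pred: 25+11-5=31
Step 6: prey: 36+10-22=24; pred: 31+11-6=36
Step 7: prey: 24+7-17=14; pred: 36+8-7=37
Step 8: prey: 14+4-10=8; pred: 37+5-7=35
Step 9: prey: 8+2-5=5; pred: 35+2-7=30
Step 10: prey: 5+1-3=3; pred: 30+1-6=25
Step 11: prey: 3+0-1=2; pred: 25+0-5=20
Step 12: prey: 2+0-0=2; pred: 20+0-4=16
Step 13: prey: 2+0-0=2; pred: 16+0-3=13
Step 14: prey: 2+0-0=2; pred: 13+0-2=11
Step 15: prey: 2+0-0=2; pred: 11+0-2=9
No extinction within 15 steps

Answer: 16 both-alive 2 9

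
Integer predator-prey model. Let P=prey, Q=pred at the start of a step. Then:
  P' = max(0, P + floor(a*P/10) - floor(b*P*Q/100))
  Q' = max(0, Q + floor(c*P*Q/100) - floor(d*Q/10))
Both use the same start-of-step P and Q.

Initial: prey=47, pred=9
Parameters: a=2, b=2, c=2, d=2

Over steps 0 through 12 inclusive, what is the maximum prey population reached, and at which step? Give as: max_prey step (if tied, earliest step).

Step 1: prey: 47+9-8=48; pred: 9+8-1=16
Step 2: prey: 48+9-15=42; pred: 16+15-3=28
Step 3: prey: 42+8-23=27; pred: 28+23-5=46
Step 4: prey: 27+5-24=8; pred: 46+24-9=61
Step 5: prey: 8+1-9=0; pred: 61+9-12=58
Step 6: prey: 0+0-0=0; pred: 58+0-11=47
Step 7: prey: 0+0-0=0; pred: 47+0-9=38
Step 8: prey: 0+0-0=0; pred: 38+0-7=31
Step 9: prey: 0+0-0=0; pred: 31+0-6=25
Step 10: prey: 0+0-0=0; pred: 25+0-5=20
Step 11: prey: 0+0-0=0; pred: 20+0-4=16
Step 12: prey: 0+0-0=0; pred: 16+0-3=13
Max prey = 48 at step 1

Answer: 48 1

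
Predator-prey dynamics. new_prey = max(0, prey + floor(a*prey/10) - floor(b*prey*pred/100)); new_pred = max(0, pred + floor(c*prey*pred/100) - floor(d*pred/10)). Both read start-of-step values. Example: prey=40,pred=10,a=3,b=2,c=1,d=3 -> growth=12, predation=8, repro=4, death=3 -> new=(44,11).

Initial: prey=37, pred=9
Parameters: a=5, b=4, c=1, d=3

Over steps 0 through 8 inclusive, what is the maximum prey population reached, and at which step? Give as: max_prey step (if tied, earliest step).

Answer: 50 3

Derivation:
Step 1: prey: 37+18-13=42; pred: 9+3-2=10
Step 2: prey: 42+21-16=47; pred: 10+4-3=11
Step 3: prey: 47+23-20=50; pred: 11+5-3=13
Step 4: prey: 50+25-26=49; pred: 13+6-3=16
Step 5: prey: 49+24-31=42; pred: 16+7-4=19
Step 6: prey: 42+21-31=32; pred: 19+7-5=21
Step 7: prey: 32+16-26=22; pred: 21+6-6=21
Step 8: prey: 22+11-18=15; pred: 21+4-6=19
Max prey = 50 at step 3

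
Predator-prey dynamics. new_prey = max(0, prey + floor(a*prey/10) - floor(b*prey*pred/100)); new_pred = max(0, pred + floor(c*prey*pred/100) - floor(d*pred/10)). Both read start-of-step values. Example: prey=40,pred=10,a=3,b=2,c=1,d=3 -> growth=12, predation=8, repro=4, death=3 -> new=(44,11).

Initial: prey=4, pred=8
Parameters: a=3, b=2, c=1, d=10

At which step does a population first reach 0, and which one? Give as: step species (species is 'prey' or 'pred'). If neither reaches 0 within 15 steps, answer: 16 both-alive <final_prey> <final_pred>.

Step 1: prey: 4+1-0=5; pred: 8+0-8=0
First extinction: pred at step 1

Answer: 1 pred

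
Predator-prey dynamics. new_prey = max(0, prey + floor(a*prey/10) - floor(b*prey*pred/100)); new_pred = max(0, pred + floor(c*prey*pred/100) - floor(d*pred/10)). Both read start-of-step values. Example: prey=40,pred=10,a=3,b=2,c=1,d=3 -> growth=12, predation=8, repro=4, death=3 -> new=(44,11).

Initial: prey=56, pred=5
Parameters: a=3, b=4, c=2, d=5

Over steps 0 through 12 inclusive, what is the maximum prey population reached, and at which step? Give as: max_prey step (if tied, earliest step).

Step 1: prey: 56+16-11=61; pred: 5+5-2=8
Step 2: prey: 61+18-19=60; pred: 8+9-4=13
Step 3: prey: 60+18-31=47; pred: 13+15-6=22
Step 4: prey: 47+14-41=20; pred: 22+20-11=31
Step 5: prey: 20+6-24=2; pred: 31+12-15=28
Step 6: prey: 2+0-2=0; pred: 28+1-14=15
Step 7: prey: 0+0-0=0; pred: 15+0-7=8
Step 8: prey: 0+0-0=0; pred: 8+0-4=4
Step 9: prey: 0+0-0=0; pred: 4+0-2=2
Step 10: prey: 0+0-0=0; pred: 2+0-1=1
Step 11: prey: 0+0-0=0; pred: 1+0-0=1
Step 12: prey: 0+0-0=0; pred: 1+0-0=1
Max prey = 61 at step 1

Answer: 61 1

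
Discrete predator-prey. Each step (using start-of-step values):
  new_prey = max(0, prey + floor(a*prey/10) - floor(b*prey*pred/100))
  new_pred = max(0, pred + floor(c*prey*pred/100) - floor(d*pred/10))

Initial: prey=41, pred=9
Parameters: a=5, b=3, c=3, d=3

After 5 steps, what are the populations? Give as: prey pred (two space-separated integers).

Step 1: prey: 41+20-11=50; pred: 9+11-2=18
Step 2: prey: 50+25-27=48; pred: 18+27-5=40
Step 3: prey: 48+24-57=15; pred: 40+57-12=85
Step 4: prey: 15+7-38=0; pred: 85+38-25=98
Step 5: prey: 0+0-0=0; pred: 98+0-29=69

Answer: 0 69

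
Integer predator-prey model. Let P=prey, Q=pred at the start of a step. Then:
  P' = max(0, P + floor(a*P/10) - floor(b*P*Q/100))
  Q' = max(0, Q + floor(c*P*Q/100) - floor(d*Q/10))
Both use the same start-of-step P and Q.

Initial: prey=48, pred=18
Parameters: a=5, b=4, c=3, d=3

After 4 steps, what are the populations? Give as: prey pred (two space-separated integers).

Step 1: prey: 48+24-34=38; pred: 18+25-5=38
Step 2: prey: 38+19-57=0; pred: 38+43-11=70
Step 3: prey: 0+0-0=0; pred: 70+0-21=49
Step 4: prey: 0+0-0=0; pred: 49+0-14=35

Answer: 0 35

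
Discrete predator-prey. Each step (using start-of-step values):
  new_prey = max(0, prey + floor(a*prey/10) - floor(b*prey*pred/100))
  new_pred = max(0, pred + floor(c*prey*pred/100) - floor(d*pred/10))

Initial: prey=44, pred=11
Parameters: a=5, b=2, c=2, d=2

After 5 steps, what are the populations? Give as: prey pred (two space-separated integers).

Step 1: prey: 44+22-9=57; pred: 11+9-2=18
Step 2: prey: 57+28-20=65; pred: 18+20-3=35
Step 3: prey: 65+32-45=52; pred: 35+45-7=73
Step 4: prey: 52+26-75=3; pred: 73+75-14=134
Step 5: prey: 3+1-8=0; pred: 134+8-26=116

Answer: 0 116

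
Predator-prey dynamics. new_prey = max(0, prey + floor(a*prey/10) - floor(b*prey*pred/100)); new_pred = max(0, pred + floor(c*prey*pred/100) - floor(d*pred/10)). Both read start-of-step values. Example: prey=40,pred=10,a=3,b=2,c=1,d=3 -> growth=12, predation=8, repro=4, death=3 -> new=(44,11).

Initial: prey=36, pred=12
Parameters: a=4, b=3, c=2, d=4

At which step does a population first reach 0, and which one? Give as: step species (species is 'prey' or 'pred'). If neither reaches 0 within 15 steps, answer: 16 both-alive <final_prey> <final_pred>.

Answer: 16 both-alive 22 2

Derivation:
Step 1: prey: 36+14-12=38; pred: 12+8-4=16
Step 2: prey: 38+15-18=35; pred: 16+12-6=22
Step 3: prey: 35+14-23=26; pred: 22+15-8=29
Step 4: prey: 26+10-22=14; pred: 29+15-11=33
Step 5: prey: 14+5-13=6; pred: 33+9-13=29
Step 6: prey: 6+2-5=3; pred: 29+3-11=21
Step 7: prey: 3+1-1=3; pred: 21+1-8=14
Step 8: prey: 3+1-1=3; pred: 14+0-5=9
Step 9: prey: 3+1-0=4; pred: 9+0-3=6
Step 10: prey: 4+1-0=5; pred: 6+0-2=4
Step 11: prey: 5+2-0=7; pred: 4+0-1=3
Step 12: prey: 7+2-0=9; pred: 3+0-1=2
Step 13: prey: 9+3-0=12; pred: 2+0-0=2
Step 14: prey: 12+4-0=16; pred: 2+0-0=2
Step 15: prey: 16+6-0=22; pred: 2+0-0=2
No extinction within 15 steps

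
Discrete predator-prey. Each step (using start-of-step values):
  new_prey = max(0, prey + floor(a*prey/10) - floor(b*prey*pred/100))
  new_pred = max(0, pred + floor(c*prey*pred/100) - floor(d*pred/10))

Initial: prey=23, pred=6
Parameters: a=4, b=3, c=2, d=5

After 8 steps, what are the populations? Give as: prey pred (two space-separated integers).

Answer: 13 57

Derivation:
Step 1: prey: 23+9-4=28; pred: 6+2-3=5
Step 2: prey: 28+11-4=35; pred: 5+2-2=5
Step 3: prey: 35+14-5=44; pred: 5+3-2=6
Step 4: prey: 44+17-7=54; pred: 6+5-3=8
Step 5: prey: 54+21-12=63; pred: 8+8-4=12
Step 6: prey: 63+25-22=66; pred: 12+15-6=21
Step 7: prey: 66+26-41=51; pred: 21+27-10=38
Step 8: prey: 51+20-58=13; pred: 38+38-19=57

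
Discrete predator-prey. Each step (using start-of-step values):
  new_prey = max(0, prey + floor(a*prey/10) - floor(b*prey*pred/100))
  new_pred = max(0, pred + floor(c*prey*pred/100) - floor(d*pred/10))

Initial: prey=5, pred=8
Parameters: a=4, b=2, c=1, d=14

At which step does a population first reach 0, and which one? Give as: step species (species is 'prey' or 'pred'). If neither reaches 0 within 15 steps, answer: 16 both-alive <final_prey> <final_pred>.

Answer: 1 pred

Derivation:
Step 1: prey: 5+2-0=7; pred: 8+0-11=0
First extinction: pred at step 1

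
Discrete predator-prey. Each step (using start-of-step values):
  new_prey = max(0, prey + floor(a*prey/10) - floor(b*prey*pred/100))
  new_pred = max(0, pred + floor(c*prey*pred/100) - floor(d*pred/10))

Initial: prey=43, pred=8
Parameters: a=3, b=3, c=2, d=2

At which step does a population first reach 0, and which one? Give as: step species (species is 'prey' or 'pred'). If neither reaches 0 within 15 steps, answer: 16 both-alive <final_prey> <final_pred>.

Answer: 5 prey

Derivation:
Step 1: prey: 43+12-10=45; pred: 8+6-1=13
Step 2: prey: 45+13-17=41; pred: 13+11-2=22
Step 3: prey: 41+12-27=26; pred: 22+18-4=36
Step 4: prey: 26+7-28=5; pred: 36+18-7=47
Step 5: prey: 5+1-7=0; pred: 47+4-9=42
First extinction: prey at step 5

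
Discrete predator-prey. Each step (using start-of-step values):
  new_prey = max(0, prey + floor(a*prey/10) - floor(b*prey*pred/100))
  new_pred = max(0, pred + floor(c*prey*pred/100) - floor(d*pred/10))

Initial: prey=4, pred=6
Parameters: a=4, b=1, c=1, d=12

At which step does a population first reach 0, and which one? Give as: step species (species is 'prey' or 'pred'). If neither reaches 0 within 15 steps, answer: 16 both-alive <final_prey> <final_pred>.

Answer: 1 pred

Derivation:
Step 1: prey: 4+1-0=5; pred: 6+0-7=0
First extinction: pred at step 1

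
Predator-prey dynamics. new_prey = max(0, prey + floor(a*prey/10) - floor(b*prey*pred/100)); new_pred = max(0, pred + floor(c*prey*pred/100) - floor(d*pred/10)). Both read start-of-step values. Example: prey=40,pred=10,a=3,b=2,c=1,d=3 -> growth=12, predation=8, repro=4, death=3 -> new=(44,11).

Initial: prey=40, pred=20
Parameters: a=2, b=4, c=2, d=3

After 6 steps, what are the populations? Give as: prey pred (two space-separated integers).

Step 1: prey: 40+8-32=16; pred: 20+16-6=30
Step 2: prey: 16+3-19=0; pred: 30+9-9=30
Step 3: prey: 0+0-0=0; pred: 30+0-9=21
Step 4: prey: 0+0-0=0; pred: 21+0-6=15
Step 5: prey: 0+0-0=0; pred: 15+0-4=11
Step 6: prey: 0+0-0=0; pred: 11+0-3=8

Answer: 0 8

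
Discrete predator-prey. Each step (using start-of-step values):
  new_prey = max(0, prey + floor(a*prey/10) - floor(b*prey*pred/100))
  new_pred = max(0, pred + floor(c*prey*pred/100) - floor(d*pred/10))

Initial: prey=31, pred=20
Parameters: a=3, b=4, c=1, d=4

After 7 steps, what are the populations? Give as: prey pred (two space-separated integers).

Step 1: prey: 31+9-24=16; pred: 20+6-8=18
Step 2: prey: 16+4-11=9; pred: 18+2-7=13
Step 3: prey: 9+2-4=7; pred: 13+1-5=9
Step 4: prey: 7+2-2=7; pred: 9+0-3=6
Step 5: prey: 7+2-1=8; pred: 6+0-2=4
Step 6: prey: 8+2-1=9; pred: 4+0-1=3
Step 7: prey: 9+2-1=10; pred: 3+0-1=2

Answer: 10 2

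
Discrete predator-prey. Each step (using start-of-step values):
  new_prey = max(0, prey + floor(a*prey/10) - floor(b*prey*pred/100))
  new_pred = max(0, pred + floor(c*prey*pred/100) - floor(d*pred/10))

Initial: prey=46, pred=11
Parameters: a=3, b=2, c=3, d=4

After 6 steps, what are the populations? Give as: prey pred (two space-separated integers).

Step 1: prey: 46+13-10=49; pred: 11+15-4=22
Step 2: prey: 49+14-21=42; pred: 22+32-8=46
Step 3: prey: 42+12-38=16; pred: 46+57-18=85
Step 4: prey: 16+4-27=0; pred: 85+40-34=91
Step 5: prey: 0+0-0=0; pred: 91+0-36=55
Step 6: prey: 0+0-0=0; pred: 55+0-22=33

Answer: 0 33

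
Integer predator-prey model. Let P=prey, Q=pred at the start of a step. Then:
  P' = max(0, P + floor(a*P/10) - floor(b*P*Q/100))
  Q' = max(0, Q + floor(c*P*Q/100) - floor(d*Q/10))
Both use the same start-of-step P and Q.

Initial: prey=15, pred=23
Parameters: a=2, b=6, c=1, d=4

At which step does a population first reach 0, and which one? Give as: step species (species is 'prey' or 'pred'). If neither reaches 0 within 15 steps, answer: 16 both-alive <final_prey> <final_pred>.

Step 1: prey: 15+3-20=0; pred: 23+3-9=17
First extinction: prey at step 1

Answer: 1 prey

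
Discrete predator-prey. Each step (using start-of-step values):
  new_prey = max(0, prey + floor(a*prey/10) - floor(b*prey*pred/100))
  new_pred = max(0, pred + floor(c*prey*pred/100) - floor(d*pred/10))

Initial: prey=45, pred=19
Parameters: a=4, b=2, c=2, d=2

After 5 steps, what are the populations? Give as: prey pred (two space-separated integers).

Step 1: prey: 45+18-17=46; pred: 19+17-3=33
Step 2: prey: 46+18-30=34; pred: 33+30-6=57
Step 3: prey: 34+13-38=9; pred: 57+38-11=84
Step 4: prey: 9+3-15=0; pred: 84+15-16=83
Step 5: prey: 0+0-0=0; pred: 83+0-16=67

Answer: 0 67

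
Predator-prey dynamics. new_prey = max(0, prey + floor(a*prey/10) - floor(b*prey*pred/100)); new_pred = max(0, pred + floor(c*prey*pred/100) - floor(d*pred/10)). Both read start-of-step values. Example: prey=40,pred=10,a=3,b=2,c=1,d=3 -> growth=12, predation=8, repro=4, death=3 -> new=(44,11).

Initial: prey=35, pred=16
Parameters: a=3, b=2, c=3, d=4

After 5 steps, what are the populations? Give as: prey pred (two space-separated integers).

Answer: 0 37

Derivation:
Step 1: prey: 35+10-11=34; pred: 16+16-6=26
Step 2: prey: 34+10-17=27; pred: 26+26-10=42
Step 3: prey: 27+8-22=13; pred: 42+34-16=60
Step 4: prey: 13+3-15=1; pred: 60+23-24=59
Step 5: prey: 1+0-1=0; pred: 59+1-23=37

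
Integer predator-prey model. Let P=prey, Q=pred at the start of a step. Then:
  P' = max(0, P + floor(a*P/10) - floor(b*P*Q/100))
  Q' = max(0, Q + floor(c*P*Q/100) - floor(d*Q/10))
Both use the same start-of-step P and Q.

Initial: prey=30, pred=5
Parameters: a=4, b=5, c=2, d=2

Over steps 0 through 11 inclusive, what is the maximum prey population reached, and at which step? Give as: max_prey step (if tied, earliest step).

Step 1: prey: 30+12-7=35; pred: 5+3-1=7
Step 2: prey: 35+14-12=37; pred: 7+4-1=10
Step 3: prey: 37+14-18=33; pred: 10+7-2=15
Step 4: prey: 33+13-24=22; pred: 15+9-3=21
Step 5: prey: 22+8-23=7; pred: 21+9-4=26
Step 6: prey: 7+2-9=0; pred: 26+3-5=24
Step 7: prey: 0+0-0=0; pred: 24+0-4=20
Step 8: prey: 0+0-0=0; pred: 20+0-4=16
Step 9: prey: 0+0-0=0; pred: 16+0-3=13
Step 10: prey: 0+0-0=0; pred: 13+0-2=11
Step 11: prey: 0+0-0=0; pred: 11+0-2=9
Max prey = 37 at step 2

Answer: 37 2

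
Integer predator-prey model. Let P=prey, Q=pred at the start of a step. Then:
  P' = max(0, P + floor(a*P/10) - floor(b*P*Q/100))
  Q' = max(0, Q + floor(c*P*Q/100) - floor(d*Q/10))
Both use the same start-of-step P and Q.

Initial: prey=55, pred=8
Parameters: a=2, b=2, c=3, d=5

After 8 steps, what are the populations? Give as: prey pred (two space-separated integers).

Answer: 0 6

Derivation:
Step 1: prey: 55+11-8=58; pred: 8+13-4=17
Step 2: prey: 58+11-19=50; pred: 17+29-8=38
Step 3: prey: 50+10-38=22; pred: 38+57-19=76
Step 4: prey: 22+4-33=0; pred: 76+50-38=88
Step 5: prey: 0+0-0=0; pred: 88+0-44=44
Step 6: prey: 0+0-0=0; pred: 44+0-22=22
Step 7: prey: 0+0-0=0; pred: 22+0-11=11
Step 8: prey: 0+0-0=0; pred: 11+0-5=6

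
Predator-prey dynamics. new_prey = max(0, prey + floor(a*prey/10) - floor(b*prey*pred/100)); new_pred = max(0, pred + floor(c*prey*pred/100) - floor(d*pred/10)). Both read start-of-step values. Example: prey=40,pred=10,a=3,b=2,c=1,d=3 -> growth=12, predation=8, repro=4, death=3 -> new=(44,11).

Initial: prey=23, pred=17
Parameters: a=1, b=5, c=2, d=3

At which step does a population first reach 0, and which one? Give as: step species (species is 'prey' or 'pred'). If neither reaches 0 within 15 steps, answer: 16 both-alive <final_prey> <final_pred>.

Step 1: prey: 23+2-19=6; pred: 17+7-5=19
Step 2: prey: 6+0-5=1; pred: 19+2-5=16
Step 3: prey: 1+0-0=1; pred: 16+0-4=12
Step 4: prey: 1+0-0=1; pred: 12+0-3=9
Step 5: prey: 1+0-0=1; pred: 9+0-2=7
Step 6: prey: 1+0-0=1; pred: 7+0-2=5
Step 7: prey: 1+0-0=1; pred: 5+0-1=4
Step 8: prey: 1+0-0=1; pred: 4+0-1=3
Step 9: prey: 1+0-0=1; pred: 3+0-0=3
Steps 10-15: state stable at prey=1, pred=3 (no change)
No extinction within 15 steps

Answer: 16 both-alive 1 3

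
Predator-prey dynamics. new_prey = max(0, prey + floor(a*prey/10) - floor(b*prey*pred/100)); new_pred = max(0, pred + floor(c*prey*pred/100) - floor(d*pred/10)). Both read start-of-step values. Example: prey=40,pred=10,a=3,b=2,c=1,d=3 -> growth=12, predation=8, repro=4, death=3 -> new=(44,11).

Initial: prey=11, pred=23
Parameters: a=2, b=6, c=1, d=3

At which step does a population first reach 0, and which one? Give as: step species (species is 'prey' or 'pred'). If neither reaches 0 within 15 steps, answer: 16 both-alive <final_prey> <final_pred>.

Step 1: prey: 11+2-15=0; pred: 23+2-6=19
First extinction: prey at step 1

Answer: 1 prey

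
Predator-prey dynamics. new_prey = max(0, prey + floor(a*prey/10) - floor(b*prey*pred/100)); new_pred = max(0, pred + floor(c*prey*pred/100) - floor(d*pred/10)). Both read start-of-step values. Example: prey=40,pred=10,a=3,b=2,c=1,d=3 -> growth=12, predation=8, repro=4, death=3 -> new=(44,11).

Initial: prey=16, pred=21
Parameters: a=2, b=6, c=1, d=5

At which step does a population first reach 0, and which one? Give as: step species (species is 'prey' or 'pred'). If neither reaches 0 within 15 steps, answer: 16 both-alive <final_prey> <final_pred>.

Answer: 1 prey

Derivation:
Step 1: prey: 16+3-20=0; pred: 21+3-10=14
First extinction: prey at step 1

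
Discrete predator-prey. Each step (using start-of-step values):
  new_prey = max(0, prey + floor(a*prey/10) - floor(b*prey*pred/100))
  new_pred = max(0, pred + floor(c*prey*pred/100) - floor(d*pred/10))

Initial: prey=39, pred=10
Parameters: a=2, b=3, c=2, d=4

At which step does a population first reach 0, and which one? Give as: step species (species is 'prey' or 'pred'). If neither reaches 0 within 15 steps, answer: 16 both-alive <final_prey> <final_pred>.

Answer: 16 both-alive 14 2

Derivation:
Step 1: prey: 39+7-11=35; pred: 10+7-4=13
Step 2: prey: 35+7-13=29; pred: 13+9-5=17
Step 3: prey: 29+5-14=20; pred: 17+9-6=20
Step 4: prey: 20+4-12=12; pred: 20+8-8=20
Step 5: prey: 12+2-7=7; pred: 20+4-8=16
Step 6: prey: 7+1-3=5; pred: 16+2-6=12
Step 7: prey: 5+1-1=5; pred: 12+1-4=9
Step 8: prey: 5+1-1=5; pred: 9+0-3=6
Step 9: prey: 5+1-0=6; pred: 6+0-2=4
Step 10: prey: 6+1-0=7; pred: 4+0-1=3
Step 11: prey: 7+1-0=8; pred: 3+0-1=2
Step 12: prey: 8+1-0=9; pred: 2+0-0=2
Step 13: prey: 9+1-0=10; pred: 2+0-0=2
Step 14: prey: 10+2-0=12; pred: 2+0-0=2
Step 15: prey: 12+2-0=14; pred: 2+0-0=2
No extinction within 15 steps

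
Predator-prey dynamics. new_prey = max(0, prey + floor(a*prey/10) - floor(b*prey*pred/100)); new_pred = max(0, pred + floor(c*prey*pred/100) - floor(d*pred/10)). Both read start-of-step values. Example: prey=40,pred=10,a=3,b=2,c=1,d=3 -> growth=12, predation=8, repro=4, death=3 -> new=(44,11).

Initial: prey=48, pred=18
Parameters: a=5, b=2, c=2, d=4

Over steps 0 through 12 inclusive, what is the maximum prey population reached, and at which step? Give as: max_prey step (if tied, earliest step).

Step 1: prey: 48+24-17=55; pred: 18+17-7=28
Step 2: prey: 55+27-30=52; pred: 28+30-11=47
Step 3: prey: 52+26-48=30; pred: 47+48-18=77
Step 4: prey: 30+15-46=0; pred: 77+46-30=93
Step 5: prey: 0+0-0=0; pred: 93+0-37=56
Step 6: prey: 0+0-0=0; pred: 56+0-22=34
Step 7: prey: 0+0-0=0; pred: 34+0-13=21
Step 8: prey: 0+0-0=0; pred: 21+0-8=13
Step 9: prey: 0+0-0=0; pred: 13+0-5=8
Step 10: prey: 0+0-0=0; pred: 8+0-3=5
Step 11: prey: 0+0-0=0; pred: 5+0-2=3
Step 12: prey: 0+0-0=0; pred: 3+0-1=2
Max prey = 55 at step 1

Answer: 55 1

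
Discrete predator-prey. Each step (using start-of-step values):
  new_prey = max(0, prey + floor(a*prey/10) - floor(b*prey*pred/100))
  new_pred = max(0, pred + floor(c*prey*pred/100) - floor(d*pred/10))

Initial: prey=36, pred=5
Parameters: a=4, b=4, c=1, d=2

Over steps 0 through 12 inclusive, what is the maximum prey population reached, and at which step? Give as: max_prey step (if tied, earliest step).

Answer: 65 4

Derivation:
Step 1: prey: 36+14-7=43; pred: 5+1-1=5
Step 2: prey: 43+17-8=52; pred: 5+2-1=6
Step 3: prey: 52+20-12=60; pred: 6+3-1=8
Step 4: prey: 60+24-19=65; pred: 8+4-1=11
Step 5: prey: 65+26-28=63; pred: 11+7-2=16
Step 6: prey: 63+25-40=48; pred: 16+10-3=23
Step 7: prey: 48+19-44=23; pred: 23+11-4=30
Step 8: prey: 23+9-27=5; pred: 30+6-6=30
Step 9: prey: 5+2-6=1; pred: 30+1-6=25
Step 10: prey: 1+0-1=0; pred: 25+0-5=20
Step 11: prey: 0+0-0=0; pred: 20+0-4=16
Step 12: prey: 0+0-0=0; pred: 16+0-3=13
Max prey = 65 at step 4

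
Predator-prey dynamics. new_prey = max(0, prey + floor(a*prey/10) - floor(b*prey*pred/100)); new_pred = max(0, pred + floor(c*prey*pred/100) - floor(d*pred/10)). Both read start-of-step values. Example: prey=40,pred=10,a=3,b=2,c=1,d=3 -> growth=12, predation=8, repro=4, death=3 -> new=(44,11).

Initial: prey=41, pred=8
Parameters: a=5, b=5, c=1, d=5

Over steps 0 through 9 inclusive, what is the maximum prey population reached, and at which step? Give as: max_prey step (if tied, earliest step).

Answer: 80 6

Derivation:
Step 1: prey: 41+20-16=45; pred: 8+3-4=7
Step 2: prey: 45+22-15=52; pred: 7+3-3=7
Step 3: prey: 52+26-18=60; pred: 7+3-3=7
Step 4: prey: 60+30-21=69; pred: 7+4-3=8
Step 5: prey: 69+34-27=76; pred: 8+5-4=9
Step 6: prey: 76+38-34=80; pred: 9+6-4=11
Step 7: prey: 80+40-44=76; pred: 11+8-5=14
Step 8: prey: 76+38-53=61; pred: 14+10-7=17
Step 9: prey: 61+30-51=40; pred: 17+10-8=19
Max prey = 80 at step 6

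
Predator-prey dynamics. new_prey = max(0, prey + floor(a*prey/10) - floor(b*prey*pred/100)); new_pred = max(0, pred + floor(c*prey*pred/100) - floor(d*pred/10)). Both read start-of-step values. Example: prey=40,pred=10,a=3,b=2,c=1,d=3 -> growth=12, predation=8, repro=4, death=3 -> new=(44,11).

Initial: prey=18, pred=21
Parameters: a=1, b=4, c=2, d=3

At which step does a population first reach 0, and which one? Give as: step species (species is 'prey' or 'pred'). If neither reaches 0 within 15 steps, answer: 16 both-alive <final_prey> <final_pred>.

Step 1: prey: 18+1-15=4; pred: 21+7-6=22
Step 2: prey: 4+0-3=1; pred: 22+1-6=17
Step 3: prey: 1+0-0=1; pred: 17+0-5=12
Step 4: prey: 1+0-0=1; pred: 12+0-3=9
Step 5: prey: 1+0-0=1; pred: 9+0-2=7
Step 6: prey: 1+0-0=1; pred: 7+0-2=5
Step 7: prey: 1+0-0=1; pred: 5+0-1=4
Step 8: prey: 1+0-0=1; pred: 4+0-1=3
Step 9: prey: 1+0-0=1; pred: 3+0-0=3
Steps 10-15: state stable at prey=1, pred=3 (no change)
No extinction within 15 steps

Answer: 16 both-alive 1 3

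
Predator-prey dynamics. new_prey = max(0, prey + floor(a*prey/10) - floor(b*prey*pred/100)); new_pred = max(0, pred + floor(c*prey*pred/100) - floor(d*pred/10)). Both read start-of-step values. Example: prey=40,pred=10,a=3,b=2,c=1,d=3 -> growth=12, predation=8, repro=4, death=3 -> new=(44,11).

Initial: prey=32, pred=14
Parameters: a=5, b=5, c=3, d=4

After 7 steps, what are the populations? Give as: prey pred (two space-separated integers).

Answer: 0 5

Derivation:
Step 1: prey: 32+16-22=26; pred: 14+13-5=22
Step 2: prey: 26+13-28=11; pred: 22+17-8=31
Step 3: prey: 11+5-17=0; pred: 31+10-12=29
Step 4: prey: 0+0-0=0; pred: 29+0-11=18
Step 5: prey: 0+0-0=0; pred: 18+0-7=11
Step 6: prey: 0+0-0=0; pred: 11+0-4=7
Step 7: prey: 0+0-0=0; pred: 7+0-2=5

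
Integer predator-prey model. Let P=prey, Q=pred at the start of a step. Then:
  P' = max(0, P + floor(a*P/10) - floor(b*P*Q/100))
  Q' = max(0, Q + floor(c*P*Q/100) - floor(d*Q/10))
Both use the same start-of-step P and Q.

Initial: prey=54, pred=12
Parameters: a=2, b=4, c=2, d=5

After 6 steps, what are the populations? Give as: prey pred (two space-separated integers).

Answer: 2 3

Derivation:
Step 1: prey: 54+10-25=39; pred: 12+12-6=18
Step 2: prey: 39+7-28=18; pred: 18+14-9=23
Step 3: prey: 18+3-16=5; pred: 23+8-11=20
Step 4: prey: 5+1-4=2; pred: 20+2-10=12
Step 5: prey: 2+0-0=2; pred: 12+0-6=6
Step 6: prey: 2+0-0=2; pred: 6+0-3=3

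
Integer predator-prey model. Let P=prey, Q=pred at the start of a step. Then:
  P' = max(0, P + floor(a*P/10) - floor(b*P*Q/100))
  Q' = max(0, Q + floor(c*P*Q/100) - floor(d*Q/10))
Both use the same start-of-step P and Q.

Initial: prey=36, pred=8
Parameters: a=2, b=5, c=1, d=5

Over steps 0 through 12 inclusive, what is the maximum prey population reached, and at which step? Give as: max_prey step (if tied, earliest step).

Answer: 84 12

Derivation:
Step 1: prey: 36+7-14=29; pred: 8+2-4=6
Step 2: prey: 29+5-8=26; pred: 6+1-3=4
Step 3: prey: 26+5-5=26; pred: 4+1-2=3
Step 4: prey: 26+5-3=28; pred: 3+0-1=2
Step 5: prey: 28+5-2=31; pred: 2+0-1=1
Step 6: prey: 31+6-1=36; pred: 1+0-0=1
Step 7: prey: 36+7-1=42; pred: 1+0-0=1
Step 8: prey: 42+8-2=48; pred: 1+0-0=1
Step 9: prey: 48+9-2=55; pred: 1+0-0=1
Step 10: prey: 55+11-2=64; pred: 1+0-0=1
Step 11: prey: 64+12-3=73; pred: 1+0-0=1
Step 12: prey: 73+14-3=84; pred: 1+0-0=1
Max prey = 84 at step 12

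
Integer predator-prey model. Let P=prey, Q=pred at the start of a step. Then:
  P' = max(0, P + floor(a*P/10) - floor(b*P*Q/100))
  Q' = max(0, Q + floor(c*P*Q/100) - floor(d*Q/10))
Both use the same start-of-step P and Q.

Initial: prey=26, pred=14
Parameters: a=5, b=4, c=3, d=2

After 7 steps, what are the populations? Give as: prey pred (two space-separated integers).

Answer: 0 20

Derivation:
Step 1: prey: 26+13-14=25; pred: 14+10-2=22
Step 2: prey: 25+12-22=15; pred: 22+16-4=34
Step 3: prey: 15+7-20=2; pred: 34+15-6=43
Step 4: prey: 2+1-3=0; pred: 43+2-8=37
Step 5: prey: 0+0-0=0; pred: 37+0-7=30
Step 6: prey: 0+0-0=0; pred: 30+0-6=24
Step 7: prey: 0+0-0=0; pred: 24+0-4=20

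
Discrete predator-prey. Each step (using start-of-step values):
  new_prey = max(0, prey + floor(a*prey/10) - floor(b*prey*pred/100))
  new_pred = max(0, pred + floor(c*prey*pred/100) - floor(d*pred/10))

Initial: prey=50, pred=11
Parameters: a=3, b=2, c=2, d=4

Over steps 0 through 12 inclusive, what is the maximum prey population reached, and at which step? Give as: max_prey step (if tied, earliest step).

Answer: 54 1

Derivation:
Step 1: prey: 50+15-11=54; pred: 11+11-4=18
Step 2: prey: 54+16-19=51; pred: 18+19-7=30
Step 3: prey: 51+15-30=36; pred: 30+30-12=48
Step 4: prey: 36+10-34=12; pred: 48+34-19=63
Step 5: prey: 12+3-15=0; pred: 63+15-25=53
Step 6: prey: 0+0-0=0; pred: 53+0-21=32
Step 7: prey: 0+0-0=0; pred: 32+0-12=20
Step 8: prey: 0+0-0=0; pred: 20+0-8=12
Step 9: prey: 0+0-0=0; pred: 12+0-4=8
Step 10: prey: 0+0-0=0; pred: 8+0-3=5
Step 11: prey: 0+0-0=0; pred: 5+0-2=3
Step 12: prey: 0+0-0=0; pred: 3+0-1=2
Max prey = 54 at step 1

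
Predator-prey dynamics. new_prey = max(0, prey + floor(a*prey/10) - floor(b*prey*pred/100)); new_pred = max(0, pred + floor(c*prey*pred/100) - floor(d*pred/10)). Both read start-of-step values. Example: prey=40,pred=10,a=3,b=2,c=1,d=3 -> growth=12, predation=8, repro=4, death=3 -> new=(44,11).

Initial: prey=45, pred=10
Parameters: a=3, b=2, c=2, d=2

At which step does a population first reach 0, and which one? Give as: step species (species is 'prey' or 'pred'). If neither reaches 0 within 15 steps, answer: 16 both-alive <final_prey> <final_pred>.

Step 1: prey: 45+13-9=49; pred: 10+9-2=17
Step 2: prey: 49+14-16=47; pred: 17+16-3=30
Step 3: prey: 47+14-28=33; pred: 30+28-6=52
Step 4: prey: 33+9-34=8; pred: 52+34-10=76
Step 5: prey: 8+2-12=0; pred: 76+12-15=73
First extinction: prey at step 5

Answer: 5 prey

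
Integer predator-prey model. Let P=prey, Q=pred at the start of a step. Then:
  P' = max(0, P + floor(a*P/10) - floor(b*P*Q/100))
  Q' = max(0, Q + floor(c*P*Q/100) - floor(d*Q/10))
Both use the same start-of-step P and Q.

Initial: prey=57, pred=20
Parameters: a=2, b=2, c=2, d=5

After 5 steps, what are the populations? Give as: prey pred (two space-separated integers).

Answer: 1 16

Derivation:
Step 1: prey: 57+11-22=46; pred: 20+22-10=32
Step 2: prey: 46+9-29=26; pred: 32+29-16=45
Step 3: prey: 26+5-23=8; pred: 45+23-22=46
Step 4: prey: 8+1-7=2; pred: 46+7-23=30
Step 5: prey: 2+0-1=1; pred: 30+1-15=16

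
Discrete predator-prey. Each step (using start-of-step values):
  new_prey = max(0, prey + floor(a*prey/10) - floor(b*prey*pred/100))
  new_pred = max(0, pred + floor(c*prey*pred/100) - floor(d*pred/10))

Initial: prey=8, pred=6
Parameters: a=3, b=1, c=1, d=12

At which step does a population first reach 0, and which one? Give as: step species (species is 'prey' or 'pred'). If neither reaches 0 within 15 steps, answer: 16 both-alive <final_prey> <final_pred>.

Answer: 1 pred

Derivation:
Step 1: prey: 8+2-0=10; pred: 6+0-7=0
First extinction: pred at step 1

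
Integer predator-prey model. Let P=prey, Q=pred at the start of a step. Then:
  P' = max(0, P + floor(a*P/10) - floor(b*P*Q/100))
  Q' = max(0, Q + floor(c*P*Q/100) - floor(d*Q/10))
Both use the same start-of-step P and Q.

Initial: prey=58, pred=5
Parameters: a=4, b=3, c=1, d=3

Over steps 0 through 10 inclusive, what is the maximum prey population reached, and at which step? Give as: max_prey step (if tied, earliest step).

Answer: 100 3

Derivation:
Step 1: prey: 58+23-8=73; pred: 5+2-1=6
Step 2: prey: 73+29-13=89; pred: 6+4-1=9
Step 3: prey: 89+35-24=100; pred: 9+8-2=15
Step 4: prey: 100+40-45=95; pred: 15+15-4=26
Step 5: prey: 95+38-74=59; pred: 26+24-7=43
Step 6: prey: 59+23-76=6; pred: 43+25-12=56
Step 7: prey: 6+2-10=0; pred: 56+3-16=43
Step 8: prey: 0+0-0=0; pred: 43+0-12=31
Step 9: prey: 0+0-0=0; pred: 31+0-9=22
Step 10: prey: 0+0-0=0; pred: 22+0-6=16
Max prey = 100 at step 3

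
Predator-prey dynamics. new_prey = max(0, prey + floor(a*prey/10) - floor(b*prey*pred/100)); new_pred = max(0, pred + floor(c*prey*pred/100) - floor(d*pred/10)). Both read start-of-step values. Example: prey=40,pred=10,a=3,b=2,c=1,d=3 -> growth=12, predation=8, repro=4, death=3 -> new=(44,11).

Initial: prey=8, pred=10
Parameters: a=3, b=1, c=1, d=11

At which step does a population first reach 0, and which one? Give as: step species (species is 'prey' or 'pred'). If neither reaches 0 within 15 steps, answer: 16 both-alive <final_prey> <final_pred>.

Answer: 1 pred

Derivation:
Step 1: prey: 8+2-0=10; pred: 10+0-11=0
First extinction: pred at step 1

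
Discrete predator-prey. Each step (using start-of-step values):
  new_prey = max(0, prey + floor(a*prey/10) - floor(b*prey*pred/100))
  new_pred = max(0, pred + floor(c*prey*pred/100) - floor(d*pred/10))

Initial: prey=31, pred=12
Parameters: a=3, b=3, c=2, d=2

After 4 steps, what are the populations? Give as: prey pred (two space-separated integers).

Answer: 6 32

Derivation:
Step 1: prey: 31+9-11=29; pred: 12+7-2=17
Step 2: prey: 29+8-14=23; pred: 17+9-3=23
Step 3: prey: 23+6-15=14; pred: 23+10-4=29
Step 4: prey: 14+4-12=6; pred: 29+8-5=32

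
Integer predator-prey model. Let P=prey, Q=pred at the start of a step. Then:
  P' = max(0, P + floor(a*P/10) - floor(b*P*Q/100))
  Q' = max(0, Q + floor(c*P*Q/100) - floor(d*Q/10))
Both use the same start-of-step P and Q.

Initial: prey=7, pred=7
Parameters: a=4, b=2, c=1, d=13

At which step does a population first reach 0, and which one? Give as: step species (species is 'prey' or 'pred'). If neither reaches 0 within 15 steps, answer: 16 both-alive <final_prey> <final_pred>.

Step 1: prey: 7+2-0=9; pred: 7+0-9=0
First extinction: pred at step 1

Answer: 1 pred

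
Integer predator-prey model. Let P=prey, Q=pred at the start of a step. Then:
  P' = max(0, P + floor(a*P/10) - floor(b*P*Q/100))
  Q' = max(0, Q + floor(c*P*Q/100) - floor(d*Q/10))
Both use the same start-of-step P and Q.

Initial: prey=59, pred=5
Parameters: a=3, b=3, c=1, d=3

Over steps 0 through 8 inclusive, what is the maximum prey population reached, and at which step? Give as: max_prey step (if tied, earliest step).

Answer: 78 3

Derivation:
Step 1: prey: 59+17-8=68; pred: 5+2-1=6
Step 2: prey: 68+20-12=76; pred: 6+4-1=9
Step 3: prey: 76+22-20=78; pred: 9+6-2=13
Step 4: prey: 78+23-30=71; pred: 13+10-3=20
Step 5: prey: 71+21-42=50; pred: 20+14-6=28
Step 6: prey: 50+15-42=23; pred: 28+14-8=34
Step 7: prey: 23+6-23=6; pred: 34+7-10=31
Step 8: prey: 6+1-5=2; pred: 31+1-9=23
Max prey = 78 at step 3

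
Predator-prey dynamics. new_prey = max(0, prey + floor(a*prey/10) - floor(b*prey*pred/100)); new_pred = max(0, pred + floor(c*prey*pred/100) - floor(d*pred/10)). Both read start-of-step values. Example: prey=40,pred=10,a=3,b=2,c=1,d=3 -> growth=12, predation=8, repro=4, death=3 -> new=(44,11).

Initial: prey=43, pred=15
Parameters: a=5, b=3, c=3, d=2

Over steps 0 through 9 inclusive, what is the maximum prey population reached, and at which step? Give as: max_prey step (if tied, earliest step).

Step 1: prey: 43+21-19=45; pred: 15+19-3=31
Step 2: prey: 45+22-41=26; pred: 31+41-6=66
Step 3: prey: 26+13-51=0; pred: 66+51-13=104
Step 4: prey: 0+0-0=0; pred: 104+0-20=84
Step 5: prey: 0+0-0=0; pred: 84+0-16=68
Step 6: prey: 0+0-0=0; pred: 68+0-13=55
Step 7: prey: 0+0-0=0; pred: 55+0-11=44
Step 8: prey: 0+0-0=0; pred: 44+0-8=36
Step 9: prey: 0+0-0=0; pred: 36+0-7=29
Max prey = 45 at step 1

Answer: 45 1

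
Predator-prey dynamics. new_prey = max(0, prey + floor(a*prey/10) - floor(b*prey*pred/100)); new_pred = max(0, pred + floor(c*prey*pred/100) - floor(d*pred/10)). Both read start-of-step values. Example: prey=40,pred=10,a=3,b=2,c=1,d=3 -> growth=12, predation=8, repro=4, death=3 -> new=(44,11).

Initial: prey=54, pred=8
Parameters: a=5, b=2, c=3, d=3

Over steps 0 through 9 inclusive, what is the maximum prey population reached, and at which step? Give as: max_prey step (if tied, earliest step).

Answer: 83 2

Derivation:
Step 1: prey: 54+27-8=73; pred: 8+12-2=18
Step 2: prey: 73+36-26=83; pred: 18+39-5=52
Step 3: prey: 83+41-86=38; pred: 52+129-15=166
Step 4: prey: 38+19-126=0; pred: 166+189-49=306
Step 5: prey: 0+0-0=0; pred: 306+0-91=215
Step 6: prey: 0+0-0=0; pred: 215+0-64=151
Step 7: prey: 0+0-0=0; pred: 151+0-45=106
Step 8: prey: 0+0-0=0; pred: 106+0-31=75
Step 9: prey: 0+0-0=0; pred: 75+0-22=53
Max prey = 83 at step 2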